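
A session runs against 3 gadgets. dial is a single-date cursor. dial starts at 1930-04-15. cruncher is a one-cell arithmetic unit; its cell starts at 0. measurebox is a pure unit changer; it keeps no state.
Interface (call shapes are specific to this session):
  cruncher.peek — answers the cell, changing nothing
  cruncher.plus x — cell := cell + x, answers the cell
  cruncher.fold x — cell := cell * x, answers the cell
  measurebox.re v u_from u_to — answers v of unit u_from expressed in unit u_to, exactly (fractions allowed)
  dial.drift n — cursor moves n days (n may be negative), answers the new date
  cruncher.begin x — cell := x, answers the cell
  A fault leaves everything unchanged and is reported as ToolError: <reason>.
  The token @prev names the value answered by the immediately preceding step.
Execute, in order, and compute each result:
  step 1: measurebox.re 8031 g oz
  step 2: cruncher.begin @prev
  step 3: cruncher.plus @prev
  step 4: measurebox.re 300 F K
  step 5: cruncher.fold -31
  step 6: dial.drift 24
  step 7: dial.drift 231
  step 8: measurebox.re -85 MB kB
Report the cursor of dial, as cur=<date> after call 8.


·→ re(v→8031, u_from→g, u_to→oz)
·← 12849600000/45359237
·→ begin(x→@prev)
·← 12849600000/45359237
·→ plus(x→@prev)
·← 25699200000/45359237
·→ re(v→300, u_from→F, u_to→K)
·← 75967/180
·→ fold(x→-31)
·← -796675200000/45359237
·→ drift(n→24)
·← 1930-05-09
·→ drift(n→231)
·← 1930-12-26
·→ re(v→-85, u_from→MB, u_to→kB)
·← -85000

Answer: cur=1930-12-26


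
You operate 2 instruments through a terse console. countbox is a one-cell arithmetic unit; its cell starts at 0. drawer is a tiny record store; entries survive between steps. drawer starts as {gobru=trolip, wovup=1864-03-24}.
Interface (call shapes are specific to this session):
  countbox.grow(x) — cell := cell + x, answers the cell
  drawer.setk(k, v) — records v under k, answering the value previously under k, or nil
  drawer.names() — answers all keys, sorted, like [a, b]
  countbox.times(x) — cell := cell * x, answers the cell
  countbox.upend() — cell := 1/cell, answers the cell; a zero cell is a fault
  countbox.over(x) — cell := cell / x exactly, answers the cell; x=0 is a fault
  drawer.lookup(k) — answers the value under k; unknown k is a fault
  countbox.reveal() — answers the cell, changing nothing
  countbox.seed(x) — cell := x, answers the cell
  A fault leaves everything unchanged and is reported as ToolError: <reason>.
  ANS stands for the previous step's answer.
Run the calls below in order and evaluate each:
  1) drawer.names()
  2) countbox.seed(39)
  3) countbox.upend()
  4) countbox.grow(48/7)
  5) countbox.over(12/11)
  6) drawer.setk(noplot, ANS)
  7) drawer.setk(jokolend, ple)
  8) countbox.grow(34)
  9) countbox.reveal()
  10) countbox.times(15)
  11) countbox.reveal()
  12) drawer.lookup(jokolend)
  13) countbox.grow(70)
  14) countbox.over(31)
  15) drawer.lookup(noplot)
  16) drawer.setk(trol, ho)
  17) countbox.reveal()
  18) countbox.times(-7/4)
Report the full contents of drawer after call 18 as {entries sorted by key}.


Answer: {gobru=trolip, jokolend=ple, noplot=20669/3276, trol=ho, wovup=1864-03-24}

Derivation:
% names
  [gobru, wovup]
% seed 39
  39
% upend
  1/39
% grow 48/7
  1879/273
% over 12/11
  20669/3276
% setk noplot ANS
  nil
% setk jokolend ple
  nil
% grow 34
  132053/3276
% reveal
  132053/3276
% times 15
  660265/1092
% reveal
  660265/1092
% lookup jokolend
  ple
% grow 70
  736705/1092
% over 31
  736705/33852
% lookup noplot
  20669/3276
% setk trol ho
  nil
% reveal
  736705/33852
% times -7/4
  -736705/19344


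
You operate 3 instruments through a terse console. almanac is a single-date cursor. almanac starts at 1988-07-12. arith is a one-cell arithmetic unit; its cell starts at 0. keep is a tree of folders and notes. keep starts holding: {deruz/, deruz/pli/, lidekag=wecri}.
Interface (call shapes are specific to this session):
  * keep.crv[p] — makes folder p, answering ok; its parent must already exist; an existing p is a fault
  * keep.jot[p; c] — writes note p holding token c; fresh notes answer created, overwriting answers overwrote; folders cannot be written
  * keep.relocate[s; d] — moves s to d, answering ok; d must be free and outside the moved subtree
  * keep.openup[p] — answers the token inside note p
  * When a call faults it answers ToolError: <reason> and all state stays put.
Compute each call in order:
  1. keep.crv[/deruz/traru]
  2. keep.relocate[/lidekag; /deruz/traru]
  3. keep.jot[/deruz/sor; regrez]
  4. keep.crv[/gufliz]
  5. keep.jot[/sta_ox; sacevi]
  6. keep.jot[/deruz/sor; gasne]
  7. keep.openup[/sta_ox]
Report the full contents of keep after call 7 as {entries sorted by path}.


Answer: {deruz/, deruz/pli/, deruz/sor=gasne, deruz/traru/, gufliz/, lidekag=wecri, sta_ox=sacevi}

Derivation:
Using keep.crv(/deruz/traru): ok.
Using keep.relocate(/lidekag, /deruz/traru), — result: ToolError: exists.
I run keep.jot(/deruz/sor, regrez), → created.
Then keep.crv(/gufliz), — result: ok.
I call keep.jot(/sta_ox, sacevi), yielding created.
Calling keep.jot(/deruz/sor, gasne): overwrote.
Using keep.openup(/sta_ox), and get sacevi.


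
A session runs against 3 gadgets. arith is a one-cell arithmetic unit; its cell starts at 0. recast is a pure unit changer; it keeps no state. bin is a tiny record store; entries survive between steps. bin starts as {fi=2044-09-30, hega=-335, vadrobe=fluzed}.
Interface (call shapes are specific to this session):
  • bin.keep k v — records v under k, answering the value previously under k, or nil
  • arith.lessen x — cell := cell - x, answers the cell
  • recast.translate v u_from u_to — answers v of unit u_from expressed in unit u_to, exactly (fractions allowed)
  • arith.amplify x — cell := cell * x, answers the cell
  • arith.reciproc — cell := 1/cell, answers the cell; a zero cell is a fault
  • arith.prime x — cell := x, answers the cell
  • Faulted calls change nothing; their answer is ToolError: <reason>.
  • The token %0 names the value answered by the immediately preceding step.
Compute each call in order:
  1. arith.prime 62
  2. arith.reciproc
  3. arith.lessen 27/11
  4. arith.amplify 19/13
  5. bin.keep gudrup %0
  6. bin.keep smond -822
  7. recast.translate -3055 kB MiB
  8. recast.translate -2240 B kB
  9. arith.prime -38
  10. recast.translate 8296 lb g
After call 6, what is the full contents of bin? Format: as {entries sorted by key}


Answer: {fi=2044-09-30, gudrup=-31597/8866, hega=-335, smond=-822, vadrobe=fluzed}

Derivation:
CALL prime[x='62']
RET  62
CALL reciproc[]
RET  1/62
CALL lessen[x='27/11']
RET  -1663/682
CALL amplify[x='19/13']
RET  -31597/8866
CALL keep[k='gudrup'; v='%0']
RET  nil
CALL keep[k='smond'; v='-822']
RET  nil
CALL translate[v='-3055'; u_from='kB'; u_to='MiB']
RET  -381875/131072
CALL translate[v='-2240'; u_from='B'; u_to='kB']
RET  -56/25
CALL prime[x='-38']
RET  -38
CALL translate[v='8296'; u_from='lb'; u_to='g']
RET  47037528769/12500


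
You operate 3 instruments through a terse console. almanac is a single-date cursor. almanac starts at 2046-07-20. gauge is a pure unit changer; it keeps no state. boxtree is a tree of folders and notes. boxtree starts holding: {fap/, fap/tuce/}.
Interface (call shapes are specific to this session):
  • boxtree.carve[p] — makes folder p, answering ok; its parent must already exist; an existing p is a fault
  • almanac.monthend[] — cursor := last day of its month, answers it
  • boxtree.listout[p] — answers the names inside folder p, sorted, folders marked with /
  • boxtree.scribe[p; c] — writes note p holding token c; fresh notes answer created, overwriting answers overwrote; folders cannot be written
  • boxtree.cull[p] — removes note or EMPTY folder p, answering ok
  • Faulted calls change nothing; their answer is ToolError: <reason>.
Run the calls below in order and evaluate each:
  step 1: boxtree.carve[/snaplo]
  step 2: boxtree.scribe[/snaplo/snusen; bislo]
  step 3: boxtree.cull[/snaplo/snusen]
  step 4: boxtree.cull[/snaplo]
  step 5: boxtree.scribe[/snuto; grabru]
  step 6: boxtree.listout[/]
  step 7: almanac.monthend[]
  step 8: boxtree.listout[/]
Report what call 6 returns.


I run boxtree.carve with p: /snaplo, and see ok.
Then boxtree.scribe with p: /snaplo/snusen, c: bislo, and observe created.
I run boxtree.cull with p: /snaplo/snusen, → ok.
Then boxtree.cull with p: /snaplo, giving ok.
Now I run boxtree.scribe with p: /snuto, c: grabru, which returns created.
Next I call boxtree.listout with p: /, and observe [fap/, snuto].
Calling almanac.monthend(), giving 2046-07-31.
I invoke boxtree.listout with p: /: [fap/, snuto].

Answer: [fap/, snuto]


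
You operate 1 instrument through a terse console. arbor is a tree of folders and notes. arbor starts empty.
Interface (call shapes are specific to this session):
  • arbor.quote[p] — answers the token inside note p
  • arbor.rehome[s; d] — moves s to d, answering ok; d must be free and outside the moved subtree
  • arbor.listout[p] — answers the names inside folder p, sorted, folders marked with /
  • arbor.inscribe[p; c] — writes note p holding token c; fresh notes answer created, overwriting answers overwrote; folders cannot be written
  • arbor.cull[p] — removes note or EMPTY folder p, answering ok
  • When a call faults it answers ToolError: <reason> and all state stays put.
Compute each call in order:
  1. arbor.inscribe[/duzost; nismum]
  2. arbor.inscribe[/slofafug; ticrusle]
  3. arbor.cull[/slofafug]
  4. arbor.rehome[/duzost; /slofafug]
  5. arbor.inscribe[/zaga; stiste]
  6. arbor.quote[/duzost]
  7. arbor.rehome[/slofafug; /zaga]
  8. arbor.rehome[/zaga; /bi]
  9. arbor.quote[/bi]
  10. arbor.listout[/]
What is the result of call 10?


Step: arbor.inscribe[p→/duzost; c→nismum]
Result: created
Step: arbor.inscribe[p→/slofafug; c→ticrusle]
Result: created
Step: arbor.cull[p→/slofafug]
Result: ok
Step: arbor.rehome[s→/duzost; d→/slofafug]
Result: ok
Step: arbor.inscribe[p→/zaga; c→stiste]
Result: created
Step: arbor.quote[p→/duzost]
Result: ToolError: not found
Step: arbor.rehome[s→/slofafug; d→/zaga]
Result: ToolError: exists
Step: arbor.rehome[s→/zaga; d→/bi]
Result: ok
Step: arbor.quote[p→/bi]
Result: stiste
Step: arbor.listout[p→/]
Result: [bi, slofafug]

Answer: [bi, slofafug]


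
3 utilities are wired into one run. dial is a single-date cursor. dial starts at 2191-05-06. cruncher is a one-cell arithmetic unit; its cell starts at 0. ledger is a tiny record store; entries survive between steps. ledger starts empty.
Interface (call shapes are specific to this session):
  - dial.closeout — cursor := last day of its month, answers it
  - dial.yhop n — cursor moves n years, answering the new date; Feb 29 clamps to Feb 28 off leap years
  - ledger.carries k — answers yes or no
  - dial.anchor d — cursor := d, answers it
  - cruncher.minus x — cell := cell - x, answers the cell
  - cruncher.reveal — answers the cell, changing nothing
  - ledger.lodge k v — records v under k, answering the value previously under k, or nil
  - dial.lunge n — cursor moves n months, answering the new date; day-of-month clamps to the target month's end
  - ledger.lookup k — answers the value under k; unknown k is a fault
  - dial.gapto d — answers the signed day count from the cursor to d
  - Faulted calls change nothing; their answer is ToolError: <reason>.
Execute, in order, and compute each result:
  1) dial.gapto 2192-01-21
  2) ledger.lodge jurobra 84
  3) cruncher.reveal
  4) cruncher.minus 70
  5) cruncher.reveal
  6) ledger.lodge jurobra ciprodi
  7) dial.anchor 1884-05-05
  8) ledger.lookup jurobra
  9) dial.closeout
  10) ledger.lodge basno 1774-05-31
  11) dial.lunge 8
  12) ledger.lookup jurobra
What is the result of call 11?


$ dial.gapto d='2192-01-21'
  260
$ ledger.lodge k='jurobra' v='84'
  nil
$ cruncher.reveal
  0
$ cruncher.minus x='70'
  -70
$ cruncher.reveal
  -70
$ ledger.lodge k='jurobra' v='ciprodi'
  84
$ dial.anchor d='1884-05-05'
  1884-05-05
$ ledger.lookup k='jurobra'
  ciprodi
$ dial.closeout
  1884-05-31
$ ledger.lodge k='basno' v='1774-05-31'
  nil
$ dial.lunge n='8'
  1885-01-31
$ ledger.lookup k='jurobra'
  ciprodi

Answer: 1885-01-31


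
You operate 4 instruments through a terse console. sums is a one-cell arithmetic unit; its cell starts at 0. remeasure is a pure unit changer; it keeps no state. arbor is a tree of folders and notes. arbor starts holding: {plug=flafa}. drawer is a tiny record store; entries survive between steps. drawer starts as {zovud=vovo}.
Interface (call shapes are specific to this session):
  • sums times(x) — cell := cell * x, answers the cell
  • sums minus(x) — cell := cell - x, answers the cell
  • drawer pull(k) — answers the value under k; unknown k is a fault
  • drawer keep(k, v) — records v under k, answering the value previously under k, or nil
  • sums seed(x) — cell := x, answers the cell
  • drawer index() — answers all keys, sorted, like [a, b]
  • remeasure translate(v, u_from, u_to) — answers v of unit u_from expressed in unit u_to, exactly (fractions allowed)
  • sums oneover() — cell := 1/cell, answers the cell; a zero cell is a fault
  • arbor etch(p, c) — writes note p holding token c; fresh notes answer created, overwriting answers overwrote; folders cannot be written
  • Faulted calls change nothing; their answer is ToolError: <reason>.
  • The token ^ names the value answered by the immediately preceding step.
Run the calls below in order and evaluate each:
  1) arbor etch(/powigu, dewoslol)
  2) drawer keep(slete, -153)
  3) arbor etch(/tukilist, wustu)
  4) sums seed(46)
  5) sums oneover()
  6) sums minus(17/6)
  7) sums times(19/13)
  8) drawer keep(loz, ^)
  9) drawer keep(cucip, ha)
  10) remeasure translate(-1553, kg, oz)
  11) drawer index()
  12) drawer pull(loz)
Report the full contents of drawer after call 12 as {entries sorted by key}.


-> arbor etch(/powigu, dewoslol)
<- created
-> drawer keep(slete, -153)
<- nil
-> arbor etch(/tukilist, wustu)
<- created
-> sums seed(46)
<- 46
-> sums oneover()
<- 1/46
-> sums minus(17/6)
<- -194/69
-> sums times(19/13)
<- -3686/897
-> drawer keep(loz, ^)
<- nil
-> drawer keep(cucip, ha)
<- nil
-> remeasure translate(-1553, kg, oz)
<- -2484800000000/45359237
-> drawer index()
<- [cucip, loz, slete, zovud]
-> drawer pull(loz)
<- -3686/897

Answer: {cucip=ha, loz=-3686/897, slete=-153, zovud=vovo}


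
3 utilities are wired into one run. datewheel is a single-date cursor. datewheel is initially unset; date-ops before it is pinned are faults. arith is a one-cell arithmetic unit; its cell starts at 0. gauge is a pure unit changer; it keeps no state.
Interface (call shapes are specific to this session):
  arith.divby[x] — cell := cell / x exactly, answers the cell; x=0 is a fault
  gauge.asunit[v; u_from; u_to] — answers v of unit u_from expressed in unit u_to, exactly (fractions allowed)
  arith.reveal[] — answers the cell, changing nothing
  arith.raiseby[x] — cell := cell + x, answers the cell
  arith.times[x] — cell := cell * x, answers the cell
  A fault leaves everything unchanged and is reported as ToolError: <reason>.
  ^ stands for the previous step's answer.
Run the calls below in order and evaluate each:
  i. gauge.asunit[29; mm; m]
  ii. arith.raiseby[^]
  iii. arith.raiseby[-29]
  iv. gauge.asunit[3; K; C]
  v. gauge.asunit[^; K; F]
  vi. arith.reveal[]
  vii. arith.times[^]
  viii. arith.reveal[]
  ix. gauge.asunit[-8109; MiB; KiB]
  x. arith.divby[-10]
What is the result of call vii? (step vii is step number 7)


Answer: 839318841/1000000

Derivation:
Do: asunit[29; mm; m]
See: 29/1000
Do: raiseby[^]
See: 29/1000
Do: raiseby[-29]
See: -28971/1000
Do: asunit[3; K; C]
See: -5403/20
Do: asunit[^; K; F]
See: -47297/50
Do: reveal[]
See: -28971/1000
Do: times[^]
See: 839318841/1000000
Do: reveal[]
See: 839318841/1000000
Do: asunit[-8109; MiB; KiB]
See: -8303616
Do: divby[-10]
See: -839318841/10000000


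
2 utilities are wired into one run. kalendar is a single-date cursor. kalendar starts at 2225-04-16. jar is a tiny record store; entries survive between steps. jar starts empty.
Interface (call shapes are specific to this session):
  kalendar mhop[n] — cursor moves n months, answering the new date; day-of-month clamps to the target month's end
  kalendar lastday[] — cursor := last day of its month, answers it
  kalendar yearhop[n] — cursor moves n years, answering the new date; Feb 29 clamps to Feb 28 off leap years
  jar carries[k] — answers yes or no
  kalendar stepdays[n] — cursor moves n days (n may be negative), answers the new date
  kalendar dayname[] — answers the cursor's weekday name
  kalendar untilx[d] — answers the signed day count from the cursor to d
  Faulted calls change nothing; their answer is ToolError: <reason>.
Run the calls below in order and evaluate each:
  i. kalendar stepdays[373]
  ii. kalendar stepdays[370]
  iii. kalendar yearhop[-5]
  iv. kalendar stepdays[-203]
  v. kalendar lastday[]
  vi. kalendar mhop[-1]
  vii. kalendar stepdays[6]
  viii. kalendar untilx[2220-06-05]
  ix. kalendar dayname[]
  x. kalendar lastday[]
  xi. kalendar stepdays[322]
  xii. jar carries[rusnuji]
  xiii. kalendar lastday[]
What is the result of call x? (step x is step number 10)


Answer: 2221-10-31

Derivation:
Calling kalendar stepdays passing n→373: 2226-04-24.
I run kalendar stepdays passing n→370, which returns 2227-04-29.
I try kalendar yearhop passing n→-5, and see 2222-04-29.
I use kalendar stepdays passing n→-203, → 2221-10-08.
I call kalendar lastday, and see 2221-10-31.
I use kalendar mhop passing n→-1, which returns 2221-09-30.
Now I run kalendar stepdays passing n→6, and observe 2221-10-06.
I use kalendar untilx passing d→2220-06-05, and see -488.
I run kalendar dayname(), and observe Saturday.
Then kalendar lastday(), yielding 2221-10-31.
I invoke kalendar stepdays passing n→322, — result: 2222-09-18.
Now I run jar carries passing k→rusnuji: no.
Next I call kalendar lastday(), and observe 2222-09-30.


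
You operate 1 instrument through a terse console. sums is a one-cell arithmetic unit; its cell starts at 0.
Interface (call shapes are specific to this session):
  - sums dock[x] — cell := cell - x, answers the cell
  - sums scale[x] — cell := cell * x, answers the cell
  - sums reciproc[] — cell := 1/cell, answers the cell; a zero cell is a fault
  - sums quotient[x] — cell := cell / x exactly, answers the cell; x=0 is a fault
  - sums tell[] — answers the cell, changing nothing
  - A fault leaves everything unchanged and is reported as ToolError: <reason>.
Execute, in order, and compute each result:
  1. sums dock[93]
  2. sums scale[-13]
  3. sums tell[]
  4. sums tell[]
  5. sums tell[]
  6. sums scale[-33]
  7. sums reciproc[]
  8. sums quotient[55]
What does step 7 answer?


Answer: -1/39897

Derivation:
// sums dock(x=93) -> -93
// sums scale(x=-13) -> 1209
// sums tell() -> 1209
// sums tell() -> 1209
// sums tell() -> 1209
// sums scale(x=-33) -> -39897
// sums reciproc() -> -1/39897
// sums quotient(x=55) -> -1/2194335


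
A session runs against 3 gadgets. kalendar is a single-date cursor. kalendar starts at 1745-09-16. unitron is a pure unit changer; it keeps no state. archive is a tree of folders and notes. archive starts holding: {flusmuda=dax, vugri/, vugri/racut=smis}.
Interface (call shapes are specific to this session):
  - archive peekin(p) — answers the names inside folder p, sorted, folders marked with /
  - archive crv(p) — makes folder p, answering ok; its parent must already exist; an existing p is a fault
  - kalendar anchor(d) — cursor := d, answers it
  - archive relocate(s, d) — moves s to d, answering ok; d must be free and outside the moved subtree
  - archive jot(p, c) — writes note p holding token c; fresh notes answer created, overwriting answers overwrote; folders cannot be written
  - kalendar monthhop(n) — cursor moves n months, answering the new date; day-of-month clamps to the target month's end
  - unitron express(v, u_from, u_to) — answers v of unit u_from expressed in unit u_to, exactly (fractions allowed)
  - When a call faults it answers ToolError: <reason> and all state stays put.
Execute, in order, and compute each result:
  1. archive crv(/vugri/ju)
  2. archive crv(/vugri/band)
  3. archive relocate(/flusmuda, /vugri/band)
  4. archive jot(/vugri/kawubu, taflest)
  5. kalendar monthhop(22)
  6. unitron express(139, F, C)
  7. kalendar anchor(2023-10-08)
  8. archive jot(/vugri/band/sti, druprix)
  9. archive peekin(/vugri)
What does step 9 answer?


Answer: [band/, ju/, kawubu, racut]

Derivation:
>>> archive crv p: /vugri/ju
= ok
>>> archive crv p: /vugri/band
= ok
>>> archive relocate s: /flusmuda d: /vugri/band
= ToolError: exists
>>> archive jot p: /vugri/kawubu c: taflest
= created
>>> kalendar monthhop n: 22
= 1747-07-16
>>> unitron express v: 139 u_from: F u_to: C
= 535/9
>>> kalendar anchor d: 2023-10-08
= 2023-10-08
>>> archive jot p: /vugri/band/sti c: druprix
= created
>>> archive peekin p: /vugri
= [band/, ju/, kawubu, racut]


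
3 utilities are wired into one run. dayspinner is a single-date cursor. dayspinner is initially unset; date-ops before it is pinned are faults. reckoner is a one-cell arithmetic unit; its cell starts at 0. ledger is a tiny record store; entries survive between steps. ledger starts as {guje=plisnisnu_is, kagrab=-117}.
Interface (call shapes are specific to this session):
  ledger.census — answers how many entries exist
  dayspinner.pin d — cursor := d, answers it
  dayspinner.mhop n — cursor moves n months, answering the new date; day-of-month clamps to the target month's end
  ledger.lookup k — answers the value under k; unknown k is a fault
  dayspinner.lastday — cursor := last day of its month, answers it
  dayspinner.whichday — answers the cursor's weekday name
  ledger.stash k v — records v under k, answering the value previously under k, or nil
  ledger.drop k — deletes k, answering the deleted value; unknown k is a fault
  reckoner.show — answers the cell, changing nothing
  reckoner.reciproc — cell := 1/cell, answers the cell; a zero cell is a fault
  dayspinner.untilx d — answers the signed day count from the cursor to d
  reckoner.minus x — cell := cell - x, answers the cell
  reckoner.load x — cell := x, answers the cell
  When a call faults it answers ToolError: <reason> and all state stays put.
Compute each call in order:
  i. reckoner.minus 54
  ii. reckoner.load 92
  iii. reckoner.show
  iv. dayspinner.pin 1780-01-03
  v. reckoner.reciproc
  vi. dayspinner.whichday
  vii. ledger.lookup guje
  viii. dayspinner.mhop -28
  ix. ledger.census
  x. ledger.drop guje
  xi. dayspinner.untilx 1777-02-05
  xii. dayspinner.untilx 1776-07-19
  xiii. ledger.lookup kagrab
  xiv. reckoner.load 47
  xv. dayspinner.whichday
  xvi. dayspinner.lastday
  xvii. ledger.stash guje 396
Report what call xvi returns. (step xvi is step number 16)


Answer: 1777-09-30

Derivation:
% reckoner.minus(54) : -54
% reckoner.load(92) : 92
% reckoner.show() : 92
% dayspinner.pin(1780-01-03) : 1780-01-03
% reckoner.reciproc() : 1/92
% dayspinner.whichday() : Monday
% ledger.lookup(guje) : plisnisnu_is
% dayspinner.mhop(-28) : 1777-09-03
% ledger.census() : 2
% ledger.drop(guje) : plisnisnu_is
% dayspinner.untilx(1777-02-05) : -210
% dayspinner.untilx(1776-07-19) : -411
% ledger.lookup(kagrab) : -117
% reckoner.load(47) : 47
% dayspinner.whichday() : Wednesday
% dayspinner.lastday() : 1777-09-30
% ledger.stash(guje, 396) : nil


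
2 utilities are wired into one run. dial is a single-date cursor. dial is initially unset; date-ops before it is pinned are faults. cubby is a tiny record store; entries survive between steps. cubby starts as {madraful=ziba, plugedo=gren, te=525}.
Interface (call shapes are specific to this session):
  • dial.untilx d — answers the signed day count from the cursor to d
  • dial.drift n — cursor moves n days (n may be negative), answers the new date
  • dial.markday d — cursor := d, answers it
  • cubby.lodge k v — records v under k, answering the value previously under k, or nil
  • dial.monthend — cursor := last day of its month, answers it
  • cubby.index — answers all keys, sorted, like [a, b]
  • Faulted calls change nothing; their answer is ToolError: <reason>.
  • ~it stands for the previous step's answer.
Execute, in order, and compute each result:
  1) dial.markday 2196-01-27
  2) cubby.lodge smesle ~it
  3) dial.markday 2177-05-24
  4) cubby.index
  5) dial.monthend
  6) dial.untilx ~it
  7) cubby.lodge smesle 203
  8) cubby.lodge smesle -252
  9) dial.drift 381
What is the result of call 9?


% 1. dial.markday(d→2196-01-27) == 2196-01-27
% 2. cubby.lodge(k→smesle, v→~it) == nil
% 3. dial.markday(d→2177-05-24) == 2177-05-24
% 4. cubby.index() == [madraful, plugedo, smesle, te]
% 5. dial.monthend() == 2177-05-31
% 6. dial.untilx(d→~it) == 0
% 7. cubby.lodge(k→smesle, v→203) == 2196-01-27
% 8. cubby.lodge(k→smesle, v→-252) == 203
% 9. dial.drift(n→381) == 2178-06-16

Answer: 2178-06-16


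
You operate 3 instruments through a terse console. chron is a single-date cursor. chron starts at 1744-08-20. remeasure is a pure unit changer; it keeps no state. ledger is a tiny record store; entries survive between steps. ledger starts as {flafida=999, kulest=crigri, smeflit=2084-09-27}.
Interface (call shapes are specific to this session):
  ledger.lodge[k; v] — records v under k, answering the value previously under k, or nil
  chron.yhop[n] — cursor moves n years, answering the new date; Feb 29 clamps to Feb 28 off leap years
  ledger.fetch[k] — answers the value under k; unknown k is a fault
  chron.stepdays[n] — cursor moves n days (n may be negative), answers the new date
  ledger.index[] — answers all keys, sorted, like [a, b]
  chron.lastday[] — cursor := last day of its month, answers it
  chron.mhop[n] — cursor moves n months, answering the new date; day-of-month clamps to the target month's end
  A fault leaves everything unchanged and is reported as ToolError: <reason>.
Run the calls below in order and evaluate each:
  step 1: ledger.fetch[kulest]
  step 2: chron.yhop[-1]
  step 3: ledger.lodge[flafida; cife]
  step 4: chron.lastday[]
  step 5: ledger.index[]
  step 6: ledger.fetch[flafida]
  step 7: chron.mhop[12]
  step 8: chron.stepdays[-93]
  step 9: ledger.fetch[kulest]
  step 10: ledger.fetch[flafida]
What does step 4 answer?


I run fetch on k=kulest: crigri.
I run yhop on n=-1, yielding 1743-08-20.
Now I run lodge on k=flafida, v=cife, and observe 999.
Then lastday, giving 1743-08-31.
I try index(): [flafida, kulest, smeflit].
I run fetch on k=flafida, which returns cife.
Invoking mhop on n=12, and get 1744-08-31.
I use stepdays on n=-93, and observe 1744-05-30.
I invoke fetch on k=kulest, which returns crigri.
Invoking fetch on k=flafida, and observe cife.

Answer: 1743-08-31


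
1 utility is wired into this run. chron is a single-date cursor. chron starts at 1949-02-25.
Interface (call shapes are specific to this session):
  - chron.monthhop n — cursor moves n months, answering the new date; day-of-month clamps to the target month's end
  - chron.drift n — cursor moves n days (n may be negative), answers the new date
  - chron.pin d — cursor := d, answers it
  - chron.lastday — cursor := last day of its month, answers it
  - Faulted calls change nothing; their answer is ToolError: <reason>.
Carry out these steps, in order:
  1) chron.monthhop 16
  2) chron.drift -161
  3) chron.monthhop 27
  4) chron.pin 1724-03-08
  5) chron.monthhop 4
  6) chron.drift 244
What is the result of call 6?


Answer: 1725-03-09

Derivation:
·→ monthhop(n='16')
·← 1950-06-25
·→ drift(n='-161')
·← 1950-01-15
·→ monthhop(n='27')
·← 1952-04-15
·→ pin(d='1724-03-08')
·← 1724-03-08
·→ monthhop(n='4')
·← 1724-07-08
·→ drift(n='244')
·← 1725-03-09


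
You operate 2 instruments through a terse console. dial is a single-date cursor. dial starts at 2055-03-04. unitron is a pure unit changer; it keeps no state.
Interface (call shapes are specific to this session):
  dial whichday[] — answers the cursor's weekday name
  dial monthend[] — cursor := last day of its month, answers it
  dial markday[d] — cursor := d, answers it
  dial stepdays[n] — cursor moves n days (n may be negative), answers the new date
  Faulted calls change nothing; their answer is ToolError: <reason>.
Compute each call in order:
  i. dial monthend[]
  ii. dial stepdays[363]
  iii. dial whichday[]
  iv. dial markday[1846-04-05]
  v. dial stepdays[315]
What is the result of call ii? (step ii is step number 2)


;; 1. dial monthend() => 2055-03-31
;; 2. dial stepdays(n='363') => 2056-03-28
;; 3. dial whichday() => Tuesday
;; 4. dial markday(d='1846-04-05') => 1846-04-05
;; 5. dial stepdays(n='315') => 1847-02-14

Answer: 2056-03-28


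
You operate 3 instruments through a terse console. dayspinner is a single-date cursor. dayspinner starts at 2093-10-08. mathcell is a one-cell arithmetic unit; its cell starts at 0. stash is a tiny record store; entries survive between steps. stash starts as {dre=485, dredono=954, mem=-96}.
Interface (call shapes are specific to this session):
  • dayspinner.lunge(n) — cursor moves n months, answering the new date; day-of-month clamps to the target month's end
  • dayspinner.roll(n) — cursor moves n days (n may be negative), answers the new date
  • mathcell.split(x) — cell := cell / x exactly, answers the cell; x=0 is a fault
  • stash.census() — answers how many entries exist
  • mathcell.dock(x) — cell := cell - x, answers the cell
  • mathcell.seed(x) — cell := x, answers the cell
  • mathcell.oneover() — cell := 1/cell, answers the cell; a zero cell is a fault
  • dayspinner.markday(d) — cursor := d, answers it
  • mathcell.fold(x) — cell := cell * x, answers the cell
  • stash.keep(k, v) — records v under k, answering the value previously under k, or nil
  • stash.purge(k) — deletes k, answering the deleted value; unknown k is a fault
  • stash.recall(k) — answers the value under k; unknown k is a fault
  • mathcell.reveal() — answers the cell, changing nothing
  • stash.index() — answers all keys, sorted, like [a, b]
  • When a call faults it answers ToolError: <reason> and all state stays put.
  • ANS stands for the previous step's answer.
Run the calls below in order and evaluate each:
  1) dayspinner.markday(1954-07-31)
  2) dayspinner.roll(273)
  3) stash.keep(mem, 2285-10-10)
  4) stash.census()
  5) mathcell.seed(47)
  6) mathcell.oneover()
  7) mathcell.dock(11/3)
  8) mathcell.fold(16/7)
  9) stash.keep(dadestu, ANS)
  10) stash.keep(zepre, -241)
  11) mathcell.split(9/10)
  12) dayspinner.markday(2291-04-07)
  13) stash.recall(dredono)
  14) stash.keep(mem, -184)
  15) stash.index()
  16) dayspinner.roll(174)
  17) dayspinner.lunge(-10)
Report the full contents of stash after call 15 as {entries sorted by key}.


Act: dayspinner.markday[d→1954-07-31]
Obs: 1954-07-31
Act: dayspinner.roll[n→273]
Obs: 1955-04-30
Act: stash.keep[k→mem; v→2285-10-10]
Obs: -96
Act: stash.census[]
Obs: 3
Act: mathcell.seed[x→47]
Obs: 47
Act: mathcell.oneover[]
Obs: 1/47
Act: mathcell.dock[x→11/3]
Obs: -514/141
Act: mathcell.fold[x→16/7]
Obs: -8224/987
Act: stash.keep[k→dadestu; v→ANS]
Obs: nil
Act: stash.keep[k→zepre; v→-241]
Obs: nil
Act: mathcell.split[x→9/10]
Obs: -82240/8883
Act: dayspinner.markday[d→2291-04-07]
Obs: 2291-04-07
Act: stash.recall[k→dredono]
Obs: 954
Act: stash.keep[k→mem; v→-184]
Obs: 2285-10-10
Act: stash.index[]
Obs: [dadestu, dre, dredono, mem, zepre]
Act: dayspinner.roll[n→174]
Obs: 2291-09-28
Act: dayspinner.lunge[n→-10]
Obs: 2290-11-28

Answer: {dadestu=-8224/987, dre=485, dredono=954, mem=-184, zepre=-241}


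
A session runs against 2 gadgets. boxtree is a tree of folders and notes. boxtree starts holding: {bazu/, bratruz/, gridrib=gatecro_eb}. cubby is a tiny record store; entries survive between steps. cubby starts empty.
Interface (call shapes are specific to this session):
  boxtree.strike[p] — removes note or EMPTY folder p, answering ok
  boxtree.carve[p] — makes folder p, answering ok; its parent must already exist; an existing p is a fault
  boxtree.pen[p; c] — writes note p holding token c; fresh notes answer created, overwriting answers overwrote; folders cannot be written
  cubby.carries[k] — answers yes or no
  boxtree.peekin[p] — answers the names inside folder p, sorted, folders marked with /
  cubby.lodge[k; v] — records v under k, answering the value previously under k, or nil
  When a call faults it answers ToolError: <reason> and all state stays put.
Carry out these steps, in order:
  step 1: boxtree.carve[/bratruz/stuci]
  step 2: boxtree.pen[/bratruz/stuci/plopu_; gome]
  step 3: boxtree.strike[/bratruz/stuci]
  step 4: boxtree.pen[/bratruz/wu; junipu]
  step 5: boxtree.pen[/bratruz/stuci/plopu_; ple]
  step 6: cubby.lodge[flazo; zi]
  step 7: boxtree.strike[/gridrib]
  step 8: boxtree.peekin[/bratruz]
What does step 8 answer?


> boxtree.carve p=/bratruz/stuci
  ok
> boxtree.pen p=/bratruz/stuci/plopu_ c=gome
  created
> boxtree.strike p=/bratruz/stuci
  ToolError: not empty
> boxtree.pen p=/bratruz/wu c=junipu
  created
> boxtree.pen p=/bratruz/stuci/plopu_ c=ple
  overwrote
> cubby.lodge k=flazo v=zi
  nil
> boxtree.strike p=/gridrib
  ok
> boxtree.peekin p=/bratruz
  [stuci/, wu]

Answer: [stuci/, wu]


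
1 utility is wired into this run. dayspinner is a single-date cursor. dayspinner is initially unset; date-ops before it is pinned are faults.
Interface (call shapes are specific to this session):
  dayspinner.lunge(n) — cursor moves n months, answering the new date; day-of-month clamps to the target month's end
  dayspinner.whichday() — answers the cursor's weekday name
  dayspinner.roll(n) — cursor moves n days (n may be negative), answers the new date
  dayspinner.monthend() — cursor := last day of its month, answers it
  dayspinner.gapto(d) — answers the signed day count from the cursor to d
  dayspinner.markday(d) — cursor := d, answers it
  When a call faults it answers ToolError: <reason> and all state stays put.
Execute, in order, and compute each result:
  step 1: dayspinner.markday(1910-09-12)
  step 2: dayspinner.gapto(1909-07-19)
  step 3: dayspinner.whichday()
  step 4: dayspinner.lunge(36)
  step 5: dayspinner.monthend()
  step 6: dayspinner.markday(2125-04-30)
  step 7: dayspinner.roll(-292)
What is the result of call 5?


Answer: 1913-09-30

Derivation:
>> dayspinner.markday(d='1910-09-12')
<< 1910-09-12
>> dayspinner.gapto(d='1909-07-19')
<< -420
>> dayspinner.whichday()
<< Monday
>> dayspinner.lunge(n='36')
<< 1913-09-12
>> dayspinner.monthend()
<< 1913-09-30
>> dayspinner.markday(d='2125-04-30')
<< 2125-04-30
>> dayspinner.roll(n='-292')
<< 2124-07-12


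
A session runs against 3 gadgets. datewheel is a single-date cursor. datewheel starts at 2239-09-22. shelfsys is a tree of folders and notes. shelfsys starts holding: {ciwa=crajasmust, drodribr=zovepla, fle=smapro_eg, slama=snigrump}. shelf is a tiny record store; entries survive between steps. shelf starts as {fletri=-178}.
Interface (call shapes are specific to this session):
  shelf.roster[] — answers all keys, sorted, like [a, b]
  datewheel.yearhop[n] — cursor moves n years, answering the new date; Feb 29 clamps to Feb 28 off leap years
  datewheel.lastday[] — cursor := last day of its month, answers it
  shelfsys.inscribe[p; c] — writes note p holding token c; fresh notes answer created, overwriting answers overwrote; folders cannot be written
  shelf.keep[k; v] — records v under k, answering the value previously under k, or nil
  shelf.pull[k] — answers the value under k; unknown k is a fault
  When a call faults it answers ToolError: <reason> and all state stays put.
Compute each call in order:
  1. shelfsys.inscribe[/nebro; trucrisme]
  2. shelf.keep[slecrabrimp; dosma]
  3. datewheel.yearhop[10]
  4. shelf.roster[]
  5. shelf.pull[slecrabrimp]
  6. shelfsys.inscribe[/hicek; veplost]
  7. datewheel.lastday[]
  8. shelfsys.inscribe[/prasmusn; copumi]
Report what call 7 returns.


Answer: 2249-09-30

Derivation:
% inscribe /nebro trucrisme
:: created
% keep slecrabrimp dosma
:: nil
% yearhop 10
:: 2249-09-22
% roster
:: [fletri, slecrabrimp]
% pull slecrabrimp
:: dosma
% inscribe /hicek veplost
:: created
% lastday
:: 2249-09-30
% inscribe /prasmusn copumi
:: created


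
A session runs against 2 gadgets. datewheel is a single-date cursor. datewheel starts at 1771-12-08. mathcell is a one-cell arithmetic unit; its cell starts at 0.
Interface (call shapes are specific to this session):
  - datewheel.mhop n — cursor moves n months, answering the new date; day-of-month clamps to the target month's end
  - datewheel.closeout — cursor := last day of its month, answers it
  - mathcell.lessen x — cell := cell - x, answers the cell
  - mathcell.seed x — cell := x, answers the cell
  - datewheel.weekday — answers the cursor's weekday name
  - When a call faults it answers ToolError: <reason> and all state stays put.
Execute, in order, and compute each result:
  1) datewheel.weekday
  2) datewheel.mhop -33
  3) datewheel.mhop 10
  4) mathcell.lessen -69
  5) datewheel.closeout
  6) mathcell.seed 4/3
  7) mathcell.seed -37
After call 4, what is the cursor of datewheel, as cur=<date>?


$ weekday
[out] Sunday
$ mhop n: -33
[out] 1769-03-08
$ mhop n: 10
[out] 1770-01-08
$ lessen x: -69
[out] 69
$ closeout
[out] 1770-01-31
$ seed x: 4/3
[out] 4/3
$ seed x: -37
[out] -37

Answer: cur=1770-01-08


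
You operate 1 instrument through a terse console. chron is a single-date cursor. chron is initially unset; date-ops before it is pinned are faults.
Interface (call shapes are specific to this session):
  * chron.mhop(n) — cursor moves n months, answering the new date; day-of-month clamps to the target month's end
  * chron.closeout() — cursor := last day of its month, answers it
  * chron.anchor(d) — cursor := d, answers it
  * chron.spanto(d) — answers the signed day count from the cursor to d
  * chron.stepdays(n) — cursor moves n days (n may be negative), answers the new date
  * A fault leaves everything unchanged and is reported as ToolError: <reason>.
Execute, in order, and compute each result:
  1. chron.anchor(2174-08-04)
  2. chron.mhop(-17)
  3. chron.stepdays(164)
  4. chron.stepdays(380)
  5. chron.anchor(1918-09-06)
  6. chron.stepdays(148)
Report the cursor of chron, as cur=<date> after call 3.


Answer: cur=2173-08-15

Derivation:
Act: anchor[d→2174-08-04]
Obs: 2174-08-04
Act: mhop[n→-17]
Obs: 2173-03-04
Act: stepdays[n→164]
Obs: 2173-08-15
Act: stepdays[n→380]
Obs: 2174-08-30
Act: anchor[d→1918-09-06]
Obs: 1918-09-06
Act: stepdays[n→148]
Obs: 1919-02-01


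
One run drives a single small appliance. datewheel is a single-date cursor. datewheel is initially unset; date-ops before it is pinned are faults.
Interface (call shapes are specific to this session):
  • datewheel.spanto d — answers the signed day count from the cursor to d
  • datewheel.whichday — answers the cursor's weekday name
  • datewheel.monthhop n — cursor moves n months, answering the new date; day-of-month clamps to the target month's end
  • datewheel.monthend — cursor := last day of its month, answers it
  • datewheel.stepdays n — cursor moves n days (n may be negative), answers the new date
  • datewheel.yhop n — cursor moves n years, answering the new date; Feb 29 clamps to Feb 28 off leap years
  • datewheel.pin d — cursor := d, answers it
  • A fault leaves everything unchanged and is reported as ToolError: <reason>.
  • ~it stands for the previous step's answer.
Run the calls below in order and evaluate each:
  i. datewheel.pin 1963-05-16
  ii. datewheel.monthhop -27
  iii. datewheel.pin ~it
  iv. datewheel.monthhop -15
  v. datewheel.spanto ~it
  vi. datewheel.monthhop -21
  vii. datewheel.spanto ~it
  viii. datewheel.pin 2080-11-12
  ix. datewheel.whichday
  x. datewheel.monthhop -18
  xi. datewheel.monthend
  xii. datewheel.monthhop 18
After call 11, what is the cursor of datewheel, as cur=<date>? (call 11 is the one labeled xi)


Answer: cur=2079-05-31

Derivation:
CALL datewheel.pin[d: 1963-05-16]
RET  1963-05-16
CALL datewheel.monthhop[n: -27]
RET  1961-02-16
CALL datewheel.pin[d: ~it]
RET  1961-02-16
CALL datewheel.monthhop[n: -15]
RET  1959-11-16
CALL datewheel.spanto[d: ~it]
RET  0
CALL datewheel.monthhop[n: -21]
RET  1958-02-16
CALL datewheel.spanto[d: ~it]
RET  0
CALL datewheel.pin[d: 2080-11-12]
RET  2080-11-12
CALL datewheel.whichday[]
RET  Tuesday
CALL datewheel.monthhop[n: -18]
RET  2079-05-12
CALL datewheel.monthend[]
RET  2079-05-31
CALL datewheel.monthhop[n: 18]
RET  2080-11-30
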